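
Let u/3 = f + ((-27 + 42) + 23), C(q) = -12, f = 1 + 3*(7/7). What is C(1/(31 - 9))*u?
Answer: -1512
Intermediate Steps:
f = 4 (f = 1 + 3*(7*(1/7)) = 1 + 3*1 = 1 + 3 = 4)
u = 126 (u = 3*(4 + ((-27 + 42) + 23)) = 3*(4 + (15 + 23)) = 3*(4 + 38) = 3*42 = 126)
C(1/(31 - 9))*u = -12*126 = -1512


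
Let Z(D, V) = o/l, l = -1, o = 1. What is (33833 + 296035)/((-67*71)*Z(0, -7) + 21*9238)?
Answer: 329868/198755 ≈ 1.6597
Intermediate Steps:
Z(D, V) = -1 (Z(D, V) = 1/(-1) = 1*(-1) = -1)
(33833 + 296035)/((-67*71)*Z(0, -7) + 21*9238) = (33833 + 296035)/(-67*71*(-1) + 21*9238) = 329868/(-4757*(-1) + 193998) = 329868/(4757 + 193998) = 329868/198755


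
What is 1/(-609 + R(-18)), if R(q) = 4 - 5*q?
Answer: -1/515 ≈ -0.0019417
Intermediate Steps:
1/(-609 + R(-18)) = 1/(-609 + (4 - 5*(-18))) = 1/(-609 + (4 + 90)) = 1/(-609 + 94) = 1/(-515) = -1/515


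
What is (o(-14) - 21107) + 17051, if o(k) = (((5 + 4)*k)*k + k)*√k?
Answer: -4056 + 1750*I*√14 ≈ -4056.0 + 6547.9*I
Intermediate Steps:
o(k) = √k*(k + 9*k²) (o(k) = ((9*k)*k + k)*√k = (9*k² + k)*√k = (k + 9*k²)*√k = √k*(k + 9*k²))
(o(-14) - 21107) + 17051 = ((-14)^(3/2)*(1 + 9*(-14)) - 21107) + 17051 = ((-14*I*√14)*(1 - 126) - 21107) + 17051 = (-14*I*√14*(-125) - 21107) + 17051 = (1750*I*√14 - 21107) + 17051 = (-21107 + 1750*I*√14) + 17051 = -4056 + 1750*I*√14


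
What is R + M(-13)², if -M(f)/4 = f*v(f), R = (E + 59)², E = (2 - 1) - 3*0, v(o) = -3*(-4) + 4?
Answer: 695824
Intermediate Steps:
v(o) = 16 (v(o) = 12 + 4 = 16)
E = 1 (E = 1 + 0 = 1)
R = 3600 (R = (1 + 59)² = 60² = 3600)
M(f) = -64*f (M(f) = -4*f*16 = -64*f)
R + M(-13)² = 3600 + (-64*(-13))² = 3600 + 832² = 3600 + 692224 = 695824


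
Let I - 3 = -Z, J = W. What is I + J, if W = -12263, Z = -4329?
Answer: -7931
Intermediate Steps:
J = -12263
I = 4332 (I = 3 - 1*(-4329) = 3 + 4329 = 4332)
I + J = 4332 - 12263 = -7931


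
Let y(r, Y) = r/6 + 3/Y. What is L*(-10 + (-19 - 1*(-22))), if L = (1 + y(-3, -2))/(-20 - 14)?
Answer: -7/34 ≈ -0.20588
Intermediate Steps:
y(r, Y) = 3/Y + r/6 (y(r, Y) = r*(1/6) + 3/Y = r/6 + 3/Y = 3/Y + r/6)
L = 1/34 (L = (1 + (3/(-2) + (1/6)*(-3)))/(-20 - 14) = (1 + (3*(-1/2) - 1/2))/(-34) = (1 + (-3/2 - 1/2))*(-1/34) = (1 - 2)*(-1/34) = -1*(-1/34) = 1/34 ≈ 0.029412)
L*(-10 + (-19 - 1*(-22))) = (-10 + (-19 - 1*(-22)))/34 = (-10 + (-19 + 22))/34 = (-10 + 3)/34 = (1/34)*(-7) = -7/34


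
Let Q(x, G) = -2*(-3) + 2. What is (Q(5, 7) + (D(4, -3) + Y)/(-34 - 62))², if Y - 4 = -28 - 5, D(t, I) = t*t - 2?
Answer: 68121/1024 ≈ 66.524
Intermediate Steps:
D(t, I) = -2 + t² (D(t, I) = t² - 2 = -2 + t²)
Y = -29 (Y = 4 + (-28 - 5) = 4 - 33 = -29)
Q(x, G) = 8 (Q(x, G) = 6 + 2 = 8)
(Q(5, 7) + (D(4, -3) + Y)/(-34 - 62))² = (8 + ((-2 + 4²) - 29)/(-34 - 62))² = (8 + ((-2 + 16) - 29)/(-96))² = (8 + (14 - 29)*(-1/96))² = (8 - 15*(-1/96))² = (8 + 5/32)² = (261/32)² = 68121/1024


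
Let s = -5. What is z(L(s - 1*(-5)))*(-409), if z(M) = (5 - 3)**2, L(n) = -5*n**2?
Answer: -1636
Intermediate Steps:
z(M) = 4 (z(M) = 2**2 = 4)
z(L(s - 1*(-5)))*(-409) = 4*(-409) = -1636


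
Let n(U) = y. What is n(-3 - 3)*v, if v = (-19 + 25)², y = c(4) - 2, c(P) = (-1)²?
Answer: -36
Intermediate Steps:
c(P) = 1
y = -1 (y = 1 - 2 = -1)
n(U) = -1
v = 36 (v = 6² = 36)
n(-3 - 3)*v = -1*36 = -36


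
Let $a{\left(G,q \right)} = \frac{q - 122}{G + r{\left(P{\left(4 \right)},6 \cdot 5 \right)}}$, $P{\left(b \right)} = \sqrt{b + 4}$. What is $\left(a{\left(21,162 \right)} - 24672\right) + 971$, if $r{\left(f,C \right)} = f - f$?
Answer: $- \frac{497681}{21} \approx -23699.0$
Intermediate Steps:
$P{\left(b \right)} = \sqrt{4 + b}$
$r{\left(f,C \right)} = 0$
$a{\left(G,q \right)} = \frac{-122 + q}{G}$ ($a{\left(G,q \right)} = \frac{q - 122}{G + 0} = \frac{-122 + q}{G}$)
$\left(a{\left(21,162 \right)} - 24672\right) + 971 = \left(\frac{-122 + 162}{21} - 24672\right) + 971 = \left(\frac{1}{21} \cdot 40 - 24672\right) + 971 = \left(\frac{40}{21} - 24672\right) + 971 = - \frac{518072}{21} + 971 = - \frac{497681}{21}$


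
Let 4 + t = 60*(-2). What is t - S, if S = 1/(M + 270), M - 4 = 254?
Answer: -65473/528 ≈ -124.00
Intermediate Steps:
M = 258 (M = 4 + 254 = 258)
t = -124 (t = -4 + 60*(-2) = -4 - 120 = -124)
S = 1/528 (S = 1/(258 + 270) = 1/528 ≈ 0.0018939)
t - S = -124 - 1*1/528 = -124 - 1/528 = -65473/528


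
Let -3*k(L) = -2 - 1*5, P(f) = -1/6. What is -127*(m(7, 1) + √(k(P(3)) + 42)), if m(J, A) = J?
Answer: -889 - 127*√399/3 ≈ -1734.6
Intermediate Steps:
P(f) = -⅙ (P(f) = -1*⅙ = -⅙)
k(L) = 7/3 (k(L) = -(-2 - 1*5)/3 = -(-2 - 5)/3 = -⅓*(-7) = 7/3)
-127*(m(7, 1) + √(k(P(3)) + 42)) = -127*(7 + √(7/3 + 42)) = -127*(7 + √(133/3)) = -127*(7 + √399/3) = -889 - 127*√399/3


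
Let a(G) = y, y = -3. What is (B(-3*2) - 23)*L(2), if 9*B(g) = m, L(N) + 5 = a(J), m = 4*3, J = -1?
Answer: 520/3 ≈ 173.33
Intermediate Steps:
a(G) = -3
m = 12
L(N) = -8 (L(N) = -5 - 3 = -8)
B(g) = 4/3 (B(g) = (1/9)*12 = 4/3)
(B(-3*2) - 23)*L(2) = (4/3 - 23)*(-8) = -65/3*(-8) = 520/3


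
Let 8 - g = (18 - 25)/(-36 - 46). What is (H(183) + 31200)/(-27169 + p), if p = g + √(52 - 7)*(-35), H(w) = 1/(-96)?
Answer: -91169433651077/79361428306896 + 176222533165*√5/39680714153448 ≈ -1.1389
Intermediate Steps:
g = 649/82 (g = 8 - (18 - 25)/(-36 - 46) = 8 - (-7)/(-82) = 8 - (-7)*(-1)/82 = 8 - 1*7/82 = 8 - 7/82 = 649/82 ≈ 7.9146)
H(w) = -1/96 (H(w) = 1*(-1/96) = -1/96)
p = 649/82 - 105*√5 (p = 649/82 + √(52 - 7)*(-35) = 649/82 + √45*(-35) = 649/82 + (3*√5)*(-35) = 649/82 - 105*√5 ≈ -226.87)
(H(183) + 31200)/(-27169 + p) = (-1/96 + 31200)/(-27169 + (649/82 - 105*√5)) = 2995199/(96*(-2227209/82 - 105*√5))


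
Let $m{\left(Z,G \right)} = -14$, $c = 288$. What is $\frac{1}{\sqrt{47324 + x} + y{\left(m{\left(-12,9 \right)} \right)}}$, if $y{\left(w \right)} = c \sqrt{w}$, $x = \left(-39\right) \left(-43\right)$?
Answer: $\frac{1}{\sqrt{49001} + 288 i \sqrt{14}} \approx 0.00018291 - 0.00089042 i$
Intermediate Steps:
$x = 1677$
$y{\left(w \right)} = 288 \sqrt{w}$
$\frac{1}{\sqrt{47324 + x} + y{\left(m{\left(-12,9 \right)} \right)}} = \frac{1}{\sqrt{47324 + 1677} + 288 \sqrt{-14}} = \frac{1}{\sqrt{49001} + 288 i \sqrt{14}}$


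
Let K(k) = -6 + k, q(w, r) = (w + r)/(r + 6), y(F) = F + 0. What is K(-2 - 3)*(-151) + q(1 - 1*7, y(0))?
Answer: 1660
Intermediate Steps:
y(F) = F
q(w, r) = (r + w)/(6 + r)
K(-2 - 3)*(-151) + q(1 - 1*7, y(0)) = (-6 + (-2 - 3))*(-151) + (0 + (1 - 1*7))/(6 + 0) = (-6 - 5)*(-151) + (0 + (1 - 7))/6 = -11*(-151) + (0 - 6)/6 = 1661 + (1/6)*(-6) = 1661 - 1 = 1660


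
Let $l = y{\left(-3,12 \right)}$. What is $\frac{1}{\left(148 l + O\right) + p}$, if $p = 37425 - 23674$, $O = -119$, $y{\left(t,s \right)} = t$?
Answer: $\frac{1}{13188} \approx 7.5827 \cdot 10^{-5}$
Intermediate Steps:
$p = 13751$
$l = -3$
$\frac{1}{\left(148 l + O\right) + p} = \frac{1}{\left(148 \left(-3\right) - 119\right) + 13751} = \frac{1}{\left(-444 - 119\right) + 13751} = \frac{1}{-563 + 13751} = \frac{1}{13188}$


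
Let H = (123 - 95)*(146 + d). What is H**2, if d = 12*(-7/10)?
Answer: 371101696/25 ≈ 1.4844e+7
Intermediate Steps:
d = -42/5 (d = 12*(-7*1/10) = 12*(-7/10) = -42/5 ≈ -8.4000)
H = 19264/5 (H = (123 - 95)*(146 - 42/5) = 28*(688/5) = 19264/5 ≈ 3852.8)
H**2 = (19264/5)**2 = 371101696/25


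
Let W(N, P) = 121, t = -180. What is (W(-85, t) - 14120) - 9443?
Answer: -23442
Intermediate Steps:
(W(-85, t) - 14120) - 9443 = (121 - 14120) - 9443 = -13999 - 9443 = -23442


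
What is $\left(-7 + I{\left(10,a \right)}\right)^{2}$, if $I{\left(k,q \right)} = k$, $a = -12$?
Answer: $9$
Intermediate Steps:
$\left(-7 + I{\left(10,a \right)}\right)^{2} = \left(-7 + 10\right)^{2} = 3^{2} = 9$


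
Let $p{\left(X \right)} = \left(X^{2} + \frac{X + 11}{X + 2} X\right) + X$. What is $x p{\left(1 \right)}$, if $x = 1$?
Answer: $6$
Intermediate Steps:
$p{\left(X \right)} = X + X^{2} + \frac{X \left(11 + X\right)}{2 + X}$ ($p{\left(X \right)} = \left(X^{2} + \frac{11 + X}{2 + X} X\right) + X = \left(X^{2} + \frac{X \left(11 + X\right)}{2 + X}\right) + X = X + X^{2} + \frac{X \left(11 + X\right)}{2 + X}$)
$x p{\left(1 \right)} = 1 \cdot 1 \frac{1}{2 + 1} \left(13 + 1^{2} + 4 \cdot 1\right) = 1 \cdot 1 \cdot \frac{1}{3} \left(13 + 1 + 4\right) = 1 \cdot 1 \cdot \frac{1}{3} \cdot 18 = 1 \cdot 6 = 6$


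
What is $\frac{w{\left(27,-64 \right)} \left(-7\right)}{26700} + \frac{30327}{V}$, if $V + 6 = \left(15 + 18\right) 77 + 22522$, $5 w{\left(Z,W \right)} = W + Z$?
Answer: $\frac{4055144263}{3345109500} \approx 1.2123$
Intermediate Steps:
$w{\left(Z,W \right)} = \frac{W}{5} + \frac{Z}{5}$ ($w{\left(Z,W \right)} = \frac{W + Z}{5} = \frac{W}{5} + \frac{Z}{5}$)
$V = 25057$ ($V = -6 + \left(\left(15 + 18\right) 77 + 22522\right) = -6 + \left(33 \cdot 77 + 22522\right) = -6 + \left(2541 + 22522\right) = -6 + 25063 = 25057$)
$\frac{w{\left(27,-64 \right)} \left(-7\right)}{26700} + \frac{30327}{V} = \frac{\left(\frac{1}{5} \left(-64\right) + \frac{1}{5} \cdot 27\right) \left(-7\right)}{26700} + \frac{30327}{25057} = \left(- \frac{64}{5} + \frac{27}{5}\right) \left(-7\right) \frac{1}{26700} + 30327 \cdot \frac{1}{25057} = \left(- \frac{37}{5}\right) \left(-7\right) \frac{1}{26700} + \frac{30327}{25057} = \frac{259}{5} \cdot \frac{1}{26700} + \frac{30327}{25057} = \frac{259}{133500} + \frac{30327}{25057} = \frac{4055144263}{3345109500}$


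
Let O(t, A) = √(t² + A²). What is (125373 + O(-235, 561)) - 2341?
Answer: 123032 + √369946 ≈ 1.2364e+5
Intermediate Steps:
O(t, A) = √(A² + t²)
(125373 + O(-235, 561)) - 2341 = (125373 + √(561² + (-235)²)) - 2341 = (125373 + √(314721 + 55225)) - 2341 = (125373 + √369946) - 2341 = 123032 + √369946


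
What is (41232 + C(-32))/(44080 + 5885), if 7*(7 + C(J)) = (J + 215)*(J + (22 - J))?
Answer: 292601/349755 ≈ 0.83659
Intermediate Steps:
C(J) = 4681/7 + 22*J/7 (C(J) = -7 + ((J + 215)*(J + (22 - J)))/7 = -7 + ((215 + J)*22)/7 = -7 + (4730 + 22*J)/7 = -7 + (4730/7 + 22*J/7) = 4681/7 + 22*J/7)
(41232 + C(-32))/(44080 + 5885) = (41232 + (4681/7 + (22/7)*(-32)))/(44080 + 5885) = (41232 + (4681/7 - 704/7))/49965 = (41232 + 3977/7)*(1/49965) = (292601/7)*(1/49965) = 292601/349755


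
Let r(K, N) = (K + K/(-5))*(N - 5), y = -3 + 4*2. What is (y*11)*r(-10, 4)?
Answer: 440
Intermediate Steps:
y = 5 (y = -3 + 8 = 5)
r(K, N) = 4*K*(-5 + N)/5 (r(K, N) = (K + K*(-1/5))*(-5 + N) = (K - K/5)*(-5 + N) = (4*K/5)*(-5 + N) = 4*K*(-5 + N)/5)
(y*11)*r(-10, 4) = (5*11)*((4/5)*(-10)*(-5 + 4)) = 55*((4/5)*(-10)*(-1)) = 55*8 = 440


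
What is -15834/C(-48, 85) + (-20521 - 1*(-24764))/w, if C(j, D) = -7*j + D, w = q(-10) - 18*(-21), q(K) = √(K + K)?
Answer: (-31668*√5 + 4198949*I)/(842*(√5 - 189*I)) ≈ -26.387 - 0.13278*I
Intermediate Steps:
q(K) = √2*√K (q(K) = √(2*K) = √2*√K)
w = 378 + 2*I*√5 (w = √2*√(-10) - 18*(-21) = √2*(I*√10) + 378 = 2*I*√5 + 378 = 378 + 2*I*√5 ≈ 378.0 + 4.4721*I)
C(j, D) = D - 7*j
-15834/C(-48, 85) + (-20521 - 1*(-24764))/w = -15834/(85 - 7*(-48)) + (-20521 - 1*(-24764))/(378 + 2*I*√5) = -15834/(85 + 336) + (-20521 + 24764)/(378 + 2*I*√5) = -15834/421 + 4243/(378 + 2*I*√5)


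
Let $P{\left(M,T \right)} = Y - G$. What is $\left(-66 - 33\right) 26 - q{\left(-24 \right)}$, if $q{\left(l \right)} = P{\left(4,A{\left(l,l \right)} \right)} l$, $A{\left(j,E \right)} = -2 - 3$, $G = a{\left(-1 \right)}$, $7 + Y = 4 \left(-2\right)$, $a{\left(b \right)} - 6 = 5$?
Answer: $-3198$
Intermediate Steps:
$a{\left(b \right)} = 11$ ($a{\left(b \right)} = 6 + 5 = 11$)
$Y = -15$ ($Y = -7 + 4 \left(-2\right) = -7 - 8 = -15$)
$G = 11$
$A{\left(j,E \right)} = -5$
$P{\left(M,T \right)} = -26$ ($P{\left(M,T \right)} = -15 - 11 = -26$)
$q{\left(l \right)} = - 26 l$
$\left(-66 - 33\right) 26 - q{\left(-24 \right)} = \left(-66 - 33\right) 26 - \left(-26\right) \left(-24\right) = \left(-99\right) 26 - 624 = -2574 - 624 = -3198$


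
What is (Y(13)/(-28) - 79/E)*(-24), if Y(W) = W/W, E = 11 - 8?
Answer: 4430/7 ≈ 632.86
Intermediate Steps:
E = 3
Y(W) = 1
(Y(13)/(-28) - 79/E)*(-24) = (1/(-28) - 79/3)*(-24) = (1*(-1/28) - 79*⅓)*(-24) = (-1/28 - 79/3)*(-24) = -2215/84*(-24) = 4430/7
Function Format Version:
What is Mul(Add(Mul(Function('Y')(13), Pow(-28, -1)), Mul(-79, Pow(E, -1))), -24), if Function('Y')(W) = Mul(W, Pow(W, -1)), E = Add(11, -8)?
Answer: Rational(4430, 7) ≈ 632.86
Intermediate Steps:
E = 3
Function('Y')(W) = 1
Mul(Add(Mul(Function('Y')(13), Pow(-28, -1)), Mul(-79, Pow(E, -1))), -24) = Mul(Add(Mul(1, Pow(-28, -1)), Mul(-79, Pow(3, -1))), -24) = Mul(Add(Mul(1, Rational(-1, 28)), Mul(-79, Rational(1, 3))), -24) = Mul(Add(Rational(-1, 28), Rational(-79, 3)), -24) = Mul(Rational(-2215, 84), -24) = Rational(4430, 7)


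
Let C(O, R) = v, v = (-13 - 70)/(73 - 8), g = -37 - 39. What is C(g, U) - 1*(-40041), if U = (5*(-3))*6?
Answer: 2602582/65 ≈ 40040.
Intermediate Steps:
U = -90 (U = -15*6 = -90)
g = -76
v = -83/65 ≈ -1.2769
C(O, R) = -83/65
C(g, U) - 1*(-40041) = -83/65 - 1*(-40041) = -83/65 + 40041 = 2602582/65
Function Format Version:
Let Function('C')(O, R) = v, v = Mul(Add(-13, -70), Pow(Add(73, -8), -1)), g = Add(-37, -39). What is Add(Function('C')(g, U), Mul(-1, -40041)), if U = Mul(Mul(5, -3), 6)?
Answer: Rational(2602582, 65) ≈ 40040.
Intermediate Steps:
U = -90 (U = Mul(-15, 6) = -90)
g = -76
v = Rational(-83, 65) (v = Mul(-83, Pow(65, -1)) = Mul(-83, Rational(1, 65)) = Rational(-83, 65) ≈ -1.2769)
Function('C')(O, R) = Rational(-83, 65)
Add(Function('C')(g, U), Mul(-1, -40041)) = Add(Rational(-83, 65), Mul(-1, -40041)) = Add(Rational(-83, 65), 40041) = Rational(2602582, 65)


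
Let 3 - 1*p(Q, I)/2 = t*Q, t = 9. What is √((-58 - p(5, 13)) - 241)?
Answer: I*√215 ≈ 14.663*I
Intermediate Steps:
p(Q, I) = 6 - 18*Q
√((-58 - p(5, 13)) - 241) = √((-58 - (6 - 18*5)) - 241) = √((-58 - (6 - 90)) - 241) = √((-58 - 1*(-84)) - 241) = √((-58 + 84) - 241) = √(26 - 241) = √(-215) = I*√215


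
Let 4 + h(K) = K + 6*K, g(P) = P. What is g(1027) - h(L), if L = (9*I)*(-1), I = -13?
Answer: 212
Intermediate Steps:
L = 117 (L = (9*(-13))*(-1) = -117*(-1) = 117)
h(K) = -4 + 7*K (h(K) = -4 + (K + 6*K) = -4 + 7*K)
g(1027) - h(L) = 1027 - (-4 + 7*117) = 1027 - (-4 + 819) = 1027 - 1*815 = 1027 - 815 = 212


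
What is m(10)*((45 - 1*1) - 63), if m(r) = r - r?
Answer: 0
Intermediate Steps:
m(r) = 0
m(10)*((45 - 1*1) - 63) = 0*((45 - 1*1) - 63) = 0*((45 - 1) - 63) = 0*(44 - 63) = 0*(-19) = 0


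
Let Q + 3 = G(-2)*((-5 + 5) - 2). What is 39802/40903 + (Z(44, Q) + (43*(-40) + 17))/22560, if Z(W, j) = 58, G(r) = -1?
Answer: 3534671/3926688 ≈ 0.90017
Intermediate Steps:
Q = -1 (Q = -3 - ((-5 + 5) - 2) = -3 - (0 - 2) = -3 - 1*(-2) = -3 + 2 = -1)
39802/40903 + (Z(44, Q) + (43*(-40) + 17))/22560 = 39802/40903 + (58 + (43*(-40) + 17))/22560 = 39802*(1/40903) + (58 + (-1720 + 17))*(1/22560) = 39802/40903 + (58 - 1703)*(1/22560) = 39802/40903 - 1645*1/22560 = 39802/40903 - 7/96 = 3534671/3926688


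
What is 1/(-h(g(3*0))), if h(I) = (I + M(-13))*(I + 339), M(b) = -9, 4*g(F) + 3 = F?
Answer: 16/52767 ≈ 0.00030322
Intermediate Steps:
g(F) = -3/4 + F/4
h(I) = (-9 + I)*(339 + I) (h(I) = (I - 9)*(I + 339) = (-9 + I)*(339 + I))
1/(-h(g(3*0))) = 1/(-(-3051 + (-3/4 + (3*0)/4)**2 + 330*(-3/4 + (3*0)/4))) = 1/(-(-3051 + (-3/4 + (1/4)*0)**2 + 330*(-3/4 + (1/4)*0))) = 1/(-(-3051 + (-3/4 + 0)**2 + 330*(-3/4 + 0))) = 1/(-(-3051 + (-3/4)**2 + 330*(-3/4))) = 1/(-(-3051 + 9/16 - 495/2)) = 1/(-1*(-52767/16)) = 1/(52767/16) = 16/52767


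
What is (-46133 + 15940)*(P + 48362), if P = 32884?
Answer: -2453060478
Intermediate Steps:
(-46133 + 15940)*(P + 48362) = (-46133 + 15940)*(32884 + 48362) = -30193*81246 = -2453060478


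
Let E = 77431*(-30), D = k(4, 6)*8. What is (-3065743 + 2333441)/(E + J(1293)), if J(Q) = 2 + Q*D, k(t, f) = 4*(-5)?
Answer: 366151/1264904 ≈ 0.28947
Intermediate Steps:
k(t, f) = -20
D = -160 (D = -20*8 = -160)
E = -2322930
J(Q) = 2 - 160*Q (J(Q) = 2 + Q*(-160) = 2 - 160*Q)
(-3065743 + 2333441)/(E + J(1293)) = (-3065743 + 2333441)/(-2322930 + (2 - 160*1293)) = -732302/(-2322930 + (2 - 206880)) = -732302/(-2322930 - 206878) = -732302/(-2529808) = -732302*(-1/2529808) = 366151/1264904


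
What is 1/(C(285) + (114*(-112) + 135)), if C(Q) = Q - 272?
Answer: -1/12620 ≈ -7.9239e-5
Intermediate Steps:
C(Q) = -272 + Q
1/(C(285) + (114*(-112) + 135)) = 1/((-272 + 285) + (114*(-112) + 135)) = 1/(13 + (-12768 + 135)) = 1/(13 - 12633) = 1/(-12620) = -1/12620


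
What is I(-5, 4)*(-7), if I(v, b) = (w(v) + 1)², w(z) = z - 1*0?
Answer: -112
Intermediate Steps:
w(z) = z (w(z) = z + 0 = z)
I(v, b) = (1 + v)² (I(v, b) = (v + 1)² = (1 + v)²)
I(-5, 4)*(-7) = (1 - 5)²*(-7) = (-4)²*(-7) = 16*(-7) = -112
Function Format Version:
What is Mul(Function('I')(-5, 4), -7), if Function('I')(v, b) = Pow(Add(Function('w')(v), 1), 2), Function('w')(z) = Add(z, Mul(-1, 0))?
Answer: -112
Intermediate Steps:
Function('w')(z) = z (Function('w')(z) = Add(z, 0) = z)
Function('I')(v, b) = Pow(Add(1, v), 2) (Function('I')(v, b) = Pow(Add(v, 1), 2) = Pow(Add(1, v), 2))
Mul(Function('I')(-5, 4), -7) = Mul(Pow(Add(1, -5), 2), -7) = Mul(Pow(-4, 2), -7) = Mul(16, -7) = -112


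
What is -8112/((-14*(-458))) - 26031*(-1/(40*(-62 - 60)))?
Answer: -51624333/7822640 ≈ -6.5993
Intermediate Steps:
-8112/((-14*(-458))) - 26031*(-1/(40*(-62 - 60))) = -8112/6412 - 26031/((-122*(-40))) = -8112*1/6412 - 26031/4880 = -2028/1603 - 26031*1/4880 = -2028/1603 - 26031/4880 = -51624333/7822640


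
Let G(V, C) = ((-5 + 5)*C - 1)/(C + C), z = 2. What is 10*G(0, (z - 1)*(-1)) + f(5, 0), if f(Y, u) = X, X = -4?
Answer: 1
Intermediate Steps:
f(Y, u) = -4
G(V, C) = -1/(2*C) (G(V, C) = (0*C - 1)/((2*C)) = (0 - 1)*(1/(2*C)) = -1/(2*C))
10*G(0, (z - 1)*(-1)) + f(5, 0) = 10*(-(-1/(2 - 1))/2) - 4 = 10*(-1/(2*(1*(-1)))) - 4 = 10*(-½/(-1)) - 4 = 10*(-½*(-1)) - 4 = 10*(½) - 4 = 5 - 4 = 1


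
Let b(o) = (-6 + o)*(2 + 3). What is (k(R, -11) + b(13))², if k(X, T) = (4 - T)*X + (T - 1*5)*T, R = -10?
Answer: 3721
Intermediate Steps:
b(o) = -30 + 5*o (b(o) = (-6 + o)*5 = -30 + 5*o)
k(X, T) = T*(-5 + T) + X*(4 - T) (k(X, T) = X*(4 - T) + (T - 5)*T = X*(4 - T) + (-5 + T)*T = X*(4 - T) + T*(-5 + T) = T*(-5 + T) + X*(4 - T))
(k(R, -11) + b(13))² = (((-11)² - 5*(-11) + 4*(-10) - 1*(-11)*(-10)) + (-30 + 5*13))² = ((121 + 55 - 40 - 110) + (-30 + 65))² = (26 + 35)² = 61² = 3721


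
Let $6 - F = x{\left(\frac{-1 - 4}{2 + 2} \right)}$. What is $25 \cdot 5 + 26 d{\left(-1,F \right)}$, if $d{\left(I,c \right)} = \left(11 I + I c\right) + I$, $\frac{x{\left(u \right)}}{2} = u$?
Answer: $-408$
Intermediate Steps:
$x{\left(u \right)} = 2 u$
$F = \frac{17}{2}$ ($F = 6 - 2 \frac{-1 - 4}{2 + 2} = 6 - 2 \left(- \frac{5}{4}\right) = 6 - - \frac{5}{2} = 6 + \frac{5}{2} = \frac{17}{2} \approx 8.5$)
$d{\left(I,c \right)} = 12 I + I c$
$25 \cdot 5 + 26 d{\left(-1,F \right)} = 25 \cdot 5 + 26 \left(- (12 + \frac{17}{2})\right) = 125 + 26 \left(\left(-1\right) \frac{41}{2}\right) = 125 + 26 \left(- \frac{41}{2}\right) = 125 - 533 = -408$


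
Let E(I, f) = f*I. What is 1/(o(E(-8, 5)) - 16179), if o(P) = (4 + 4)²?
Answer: -1/16115 ≈ -6.2054e-5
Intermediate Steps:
E(I, f) = I*f
o(P) = 64 (o(P) = 8² = 64)
1/(o(E(-8, 5)) - 16179) = 1/(64 - 16179) = 1/(-16115) = -1/16115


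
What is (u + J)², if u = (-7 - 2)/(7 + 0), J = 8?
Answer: 2209/49 ≈ 45.082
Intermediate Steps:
u = -9/7 ≈ -1.2857
(u + J)² = (-9/7 + 8)² = (47/7)² = 2209/49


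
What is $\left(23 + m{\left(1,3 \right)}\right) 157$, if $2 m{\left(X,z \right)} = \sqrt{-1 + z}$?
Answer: $3611 + \frac{157 \sqrt{2}}{2} \approx 3722.0$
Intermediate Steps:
$m{\left(X,z \right)} = \frac{\sqrt{-1 + z}}{2}$
$\left(23 + m{\left(1,3 \right)}\right) 157 = \left(23 + \frac{\sqrt{-1 + 3}}{2}\right) 157 = \left(23 + \frac{\sqrt{2}}{2}\right) 157 = 3611 + \frac{157 \sqrt{2}}{2}$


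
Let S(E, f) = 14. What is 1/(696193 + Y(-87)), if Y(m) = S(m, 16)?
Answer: 1/696207 ≈ 1.4364e-6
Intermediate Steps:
Y(m) = 14
1/(696193 + Y(-87)) = 1/(696193 + 14) = 1/696207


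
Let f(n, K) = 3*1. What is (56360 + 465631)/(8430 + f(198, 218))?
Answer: 57999/937 ≈ 61.899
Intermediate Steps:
f(n, K) = 3
(56360 + 465631)/(8430 + f(198, 218)) = (56360 + 465631)/(8430 + 3) = 521991/8433 = 521991*(1/8433) = 57999/937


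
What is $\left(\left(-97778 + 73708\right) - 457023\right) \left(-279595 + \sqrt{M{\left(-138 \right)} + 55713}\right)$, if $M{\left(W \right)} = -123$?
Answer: $134511197335 - 481093 \sqrt{55590} \approx 1.344 \cdot 10^{11}$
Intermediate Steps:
$\left(\left(-97778 + 73708\right) - 457023\right) \left(-279595 + \sqrt{M{\left(-138 \right)} + 55713}\right) = \left(\left(-97778 + 73708\right) - 457023\right) \left(-279595 + \sqrt{-123 + 55713}\right) = \left(-24070 - 457023\right) \left(-279595 + \sqrt{55590}\right) = - 481093 \left(-279595 + \sqrt{55590}\right) = 134511197335 - 481093 \sqrt{55590}$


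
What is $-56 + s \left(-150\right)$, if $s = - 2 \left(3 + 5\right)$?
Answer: $2344$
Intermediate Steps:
$s = -16$ ($s = \left(-2\right) 8 = -16$)
$-56 + s \left(-150\right) = -56 - -2400 = -56 + 2400 = 2344$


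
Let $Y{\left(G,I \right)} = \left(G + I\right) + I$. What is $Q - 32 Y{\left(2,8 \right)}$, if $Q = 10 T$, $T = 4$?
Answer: $-536$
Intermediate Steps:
$Y{\left(G,I \right)} = G + 2 I$
$Q = 40$ ($Q = 10 \cdot 4 = 40$)
$Q - 32 Y{\left(2,8 \right)} = 40 - 32 \left(2 + 2 \cdot 8\right) = 40 - 32 \left(2 + 16\right) = 40 - 576 = -536$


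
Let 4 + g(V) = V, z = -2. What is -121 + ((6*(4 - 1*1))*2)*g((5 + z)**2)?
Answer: 59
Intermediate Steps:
g(V) = -4 + V
-121 + ((6*(4 - 1*1))*2)*g((5 + z)**2) = -121 + ((6*(4 - 1*1))*2)*(-4 + (5 - 2)**2) = -121 + ((6*(4 - 1))*2)*(-4 + 3**2) = -121 + ((6*3)*2)*(-4 + 9) = -121 + (18*2)*5 = -121 + 36*5 = -121 + 180 = 59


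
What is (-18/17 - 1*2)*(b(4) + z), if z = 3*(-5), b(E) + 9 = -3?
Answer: 1404/17 ≈ 82.588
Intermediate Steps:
b(E) = -12 (b(E) = -9 - 3 = -12)
z = -15
(-18/17 - 1*2)*(b(4) + z) = (-18/17 - 1*2)*(-12 - 15) = (-18*1/17 - 2)*(-27) = (-18/17 - 2)*(-27) = -52/17*(-27) = 1404/17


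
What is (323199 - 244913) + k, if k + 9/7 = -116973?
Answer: -270818/7 ≈ -38688.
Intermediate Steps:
k = -818820/7 (k = -9/7 - 116973 = -818820/7 ≈ -1.1697e+5)
(323199 - 244913) + k = (323199 - 244913) - 818820/7 = 78286 - 818820/7 = -270818/7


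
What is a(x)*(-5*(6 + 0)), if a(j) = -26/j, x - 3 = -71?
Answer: -195/17 ≈ -11.471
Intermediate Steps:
x = -68 (x = 3 - 71 = -68)
a(x)*(-5*(6 + 0)) = (-26/(-68))*(-5*(6 + 0)) = (-26*(-1/68))*(-5*6) = (13/34)*(-30) = -195/17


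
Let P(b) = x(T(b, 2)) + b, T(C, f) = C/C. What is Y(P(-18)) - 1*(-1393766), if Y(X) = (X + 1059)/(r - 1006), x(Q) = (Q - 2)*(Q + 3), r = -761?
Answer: 2462783485/1767 ≈ 1.3938e+6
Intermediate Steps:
T(C, f) = 1
x(Q) = (-2 + Q)*(3 + Q)
P(b) = -4 + b (P(b) = (-6 + 1 + 1**2) + b = (-6 + 1 + 1) + b = -4 + b)
Y(X) = -353/589 - X/1767 (Y(X) = (X + 1059)/(-761 - 1006) = (1059 + X)/(-1767) = (1059 + X)*(-1/1767) = -353/589 - X/1767)
Y(P(-18)) - 1*(-1393766) = (-353/589 - (-4 - 18)/1767) - 1*(-1393766) = (-353/589 - 1/1767*(-22)) + 1393766 = (-353/589 + 22/1767) + 1393766 = -1037/1767 + 1393766 = 2462783485/1767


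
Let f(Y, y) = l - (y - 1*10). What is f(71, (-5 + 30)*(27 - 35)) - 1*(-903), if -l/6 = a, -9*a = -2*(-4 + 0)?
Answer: 3355/3 ≈ 1118.3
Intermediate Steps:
a = -8/9 (a = -(-2)*(-4 + 0)/9 = -(-2)*(-4)/9 = -⅑*8 = -8/9 ≈ -0.88889)
l = 16/3 (l = -6*(-8/9) = 16/3 ≈ 5.3333)
f(Y, y) = 46/3 - y (f(Y, y) = 16/3 - (y - 1*10) = 16/3 - (y - 10) = 16/3 - (-10 + y) = 16/3 + (10 - y) = 46/3 - y)
f(71, (-5 + 30)*(27 - 35)) - 1*(-903) = (46/3 - (-5 + 30)*(27 - 35)) - 1*(-903) = (46/3 - 25*(-8)) + 903 = (46/3 - 1*(-200)) + 903 = (46/3 + 200) + 903 = 646/3 + 903 = 3355/3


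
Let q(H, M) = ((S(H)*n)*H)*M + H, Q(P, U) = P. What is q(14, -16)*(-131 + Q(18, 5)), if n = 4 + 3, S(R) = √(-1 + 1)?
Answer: -1582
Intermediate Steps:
S(R) = 0 (S(R) = √0 = 0)
n = 7
q(H, M) = H (q(H, M) = ((0*7)*H)*M + H = (0*H)*M + H = 0*M + H = 0 + H = H)
q(14, -16)*(-131 + Q(18, 5)) = 14*(-131 + 18) = 14*(-113) = -1582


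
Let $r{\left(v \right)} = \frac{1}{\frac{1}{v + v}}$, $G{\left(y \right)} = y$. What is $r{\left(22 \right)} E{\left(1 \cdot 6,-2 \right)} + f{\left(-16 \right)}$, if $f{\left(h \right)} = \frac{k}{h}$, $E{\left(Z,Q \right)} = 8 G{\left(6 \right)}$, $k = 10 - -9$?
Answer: $\frac{33773}{16} \approx 2110.8$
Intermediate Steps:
$k = 19$ ($k = 10 + 9 = 19$)
$E{\left(Z,Q \right)} = 48$ ($E{\left(Z,Q \right)} = 8 \cdot 6 = 48$)
$f{\left(h \right)} = \frac{19}{h}$
$r{\left(v \right)} = 2 v$ ($r{\left(v \right)} = \frac{1}{\frac{1}{2 v}} = \frac{1}{\frac{1}{2} \frac{1}{v}} = 2 v$)
$r{\left(22 \right)} E{\left(1 \cdot 6,-2 \right)} + f{\left(-16 \right)} = 2 \cdot 22 \cdot 48 + \frac{19}{-16} = 44 \cdot 48 + 19 \left(- \frac{1}{16}\right) = 2112 - \frac{19}{16} = \frac{33773}{16}$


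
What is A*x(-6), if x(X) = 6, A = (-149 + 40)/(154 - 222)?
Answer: 327/34 ≈ 9.6176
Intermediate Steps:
A = 109/68 (A = -109/(-68) = -109*(-1/68) = 109/68 ≈ 1.6029)
A*x(-6) = (109/68)*6 = 327/34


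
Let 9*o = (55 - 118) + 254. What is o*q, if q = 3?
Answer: 191/3 ≈ 63.667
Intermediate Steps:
o = 191/9 (o = ((55 - 118) + 254)/9 = (-63 + 254)/9 = (1/9)*191 = 191/9 ≈ 21.222)
o*q = (191/9)*3 = 191/3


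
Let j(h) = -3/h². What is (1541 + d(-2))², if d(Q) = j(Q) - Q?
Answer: 38056561/16 ≈ 2.3785e+6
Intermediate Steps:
j(h) = -3/h²
d(Q) = -Q - 3/Q² (d(Q) = -3/Q² - Q = -Q - 3/Q²)
(1541 + d(-2))² = (1541 + (-1*(-2) - 3/(-2)²))² = (1541 + (2 - 3*¼))² = (1541 + (2 - ¾))² = (1541 + 5/4)² = (6169/4)² = 38056561/16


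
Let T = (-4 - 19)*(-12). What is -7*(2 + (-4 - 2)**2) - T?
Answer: -542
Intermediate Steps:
T = 276 (T = -23*(-12) = 276)
-7*(2 + (-4 - 2)**2) - T = -7*(2 + (-4 - 2)**2) - 1*276 = -7*(2 + (-6)**2) - 276 = -7*(2 + 36) - 276 = -7*38 - 276 = -266 - 276 = -542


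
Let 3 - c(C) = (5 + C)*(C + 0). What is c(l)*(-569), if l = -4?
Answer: -3983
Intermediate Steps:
c(C) = 3 - C*(5 + C) (c(C) = 3 - (5 + C)*(C + 0) = 3 - (5 + C)*C = 3 - C*(5 + C))
c(l)*(-569) = (3 - 1*(-4)² - 5*(-4))*(-569) = (3 - 1*16 + 20)*(-569) = (3 - 16 + 20)*(-569) = 7*(-569) = -3983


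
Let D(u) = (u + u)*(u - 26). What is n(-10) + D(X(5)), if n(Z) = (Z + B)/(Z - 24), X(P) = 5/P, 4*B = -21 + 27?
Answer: -199/4 ≈ -49.750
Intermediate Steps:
B = 3/2 (B = (-21 + 27)/4 = (¼)*6 = 3/2 ≈ 1.5000)
n(Z) = (3/2 + Z)/(-24 + Z) (n(Z) = (Z + 3/2)/(Z - 24) = (3/2 + Z)/(-24 + Z))
D(u) = 2*u*(-26 + u) (D(u) = (2*u)*(-26 + u) = 2*u*(-26 + u))
n(-10) + D(X(5)) = (3/2 - 10)/(-24 - 10) + 2*(5/5)*(-26 + 5/5) = -17/2/(-34) + 2*(5*(⅕))*(-26 + 5*(⅕)) = -1/34*(-17/2) + 2*1*(-26 + 1) = ¼ + 2*1*(-25) = ¼ - 50 = -199/4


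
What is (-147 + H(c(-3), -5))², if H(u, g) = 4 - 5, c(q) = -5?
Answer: 21904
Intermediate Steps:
H(u, g) = -1
(-147 + H(c(-3), -5))² = (-147 - 1)² = (-148)² = 21904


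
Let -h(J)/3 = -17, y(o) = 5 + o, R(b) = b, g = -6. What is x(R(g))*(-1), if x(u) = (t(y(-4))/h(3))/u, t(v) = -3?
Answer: -1/102 ≈ -0.0098039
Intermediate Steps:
h(J) = 51 (h(J) = -3*(-17) = 51)
x(u) = -1/(17*u) (x(u) = (-3/51)/u = (-3*1/51)/u = -1/(17*u))
x(R(g))*(-1) = -1/17/(-6)*(-1) = -1/17*(-⅙)*(-1) = (1/102)*(-1) = -1/102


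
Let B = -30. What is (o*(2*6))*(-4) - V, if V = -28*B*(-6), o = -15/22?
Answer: 55800/11 ≈ 5072.7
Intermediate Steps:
o = -15/22 (o = -15*1/22 = -15/22 ≈ -0.68182)
V = -5040 (V = -28*(-30)*(-6) = 840*(-6) = -5040)
(o*(2*6))*(-4) - V = -15*6/11*(-4) - 1*(-5040) = -15/22*12*(-4) + 5040 = -90/11*(-4) + 5040 = 360/11 + 5040 = 55800/11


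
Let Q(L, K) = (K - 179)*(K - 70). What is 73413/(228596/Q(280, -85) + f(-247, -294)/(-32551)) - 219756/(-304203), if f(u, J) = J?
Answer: 2479014632620421678/188936905771319 ≈ 13121.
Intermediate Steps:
Q(L, K) = (-179 + K)*(-70 + K)
73413/(228596/Q(280, -85) + f(-247, -294)/(-32551)) - 219756/(-304203) = 73413/(228596/(12530 + (-85)² - 249*(-85)) - 294/(-32551)) - 219756/(-304203) = 73413/(228596/(12530 + 7225 + 21165) - 294*(-1/32551)) - 219756*(-1/304203) = 73413/(228596/40920 + 294/32551) + 73252/101401 = 73413/(228596*(1/40920) + 294/32551) + 73252/101401 = 73413/(57149/10230 + 294/32551) + 73252/101401 = 73413/(1863264719/332996730) + 73252/101401 = 73413*(332996730/1863264719) + 73252/101401 = 24446288939490/1863264719 + 73252/101401 = 2479014632620421678/188936905771319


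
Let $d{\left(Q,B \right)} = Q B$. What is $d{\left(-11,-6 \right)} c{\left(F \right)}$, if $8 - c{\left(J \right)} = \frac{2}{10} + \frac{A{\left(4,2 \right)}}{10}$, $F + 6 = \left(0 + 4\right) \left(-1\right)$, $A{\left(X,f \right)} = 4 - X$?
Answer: $\frac{2574}{5} \approx 514.8$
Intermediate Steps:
$d{\left(Q,B \right)} = B Q$
$F = -10$ ($F = -6 + \left(0 + 4\right) \left(-1\right) = -6 + 4 \left(-1\right) = -6 - 4 = -10$)
$c{\left(J \right)} = \frac{39}{5}$ ($c{\left(J \right)} = 8 - \left(\frac{2}{10} + \frac{4 - 4}{10}\right) = 8 - \left(2 \cdot \frac{1}{10} + \left(4 - 4\right) \frac{1}{10}\right) = 8 - \left(\frac{1}{5} + 0 \cdot \frac{1}{10}\right) = 8 - \left(\frac{1}{5} + 0\right) = 8 - \frac{1}{5} = \frac{39}{5}$)
$d{\left(-11,-6 \right)} c{\left(F \right)} = \left(-6\right) \left(-11\right) \frac{39}{5} = 66 \cdot \frac{39}{5} = \frac{2574}{5}$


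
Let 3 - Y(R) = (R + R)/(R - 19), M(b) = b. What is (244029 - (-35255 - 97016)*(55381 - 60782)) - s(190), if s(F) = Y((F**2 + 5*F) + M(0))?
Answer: -1391881552205/1949 ≈ -7.1415e+8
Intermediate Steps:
Y(R) = 3 - 2*R/(-19 + R) (Y(R) = 3 - (R + R)/(R - 19) = 3 - 2*R/(-19 + R))
s(F) = (-57 + F**2 + 5*F)/(-19 + F**2 + 5*F) (s(F) = (-57 + ((F**2 + 5*F) + 0))/(-19 + ((F**2 + 5*F) + 0)) = (-57 + (F**2 + 5*F))/(-19 + (F**2 + 5*F)) = (-57 + F**2 + 5*F)/(-19 + F**2 + 5*F))
(244029 - (-35255 - 97016)*(55381 - 60782)) - s(190) = (244029 - (-35255 - 97016)*(55381 - 60782)) - (-57 + 190**2 + 5*190)/(-19 + 190**2 + 5*190) = (244029 - (-132271)*(-5401)) - (-57 + 36100 + 950)/(-19 + 36100 + 950) = (244029 - 1*714395671) - 36993/37031 = (244029 - 714395671) - 36993/37031 = -714151642 - 1*1947/1949 = -714151642 - 1947/1949 = -1391881552205/1949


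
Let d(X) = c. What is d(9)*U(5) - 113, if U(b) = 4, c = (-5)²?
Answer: -13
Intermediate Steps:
c = 25
d(X) = 25
d(9)*U(5) - 113 = 25*4 - 113 = 100 - 113 = -13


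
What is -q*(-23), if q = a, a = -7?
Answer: -161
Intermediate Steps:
q = -7
-q*(-23) = -1*(-7)*(-23) = 7*(-23) = -161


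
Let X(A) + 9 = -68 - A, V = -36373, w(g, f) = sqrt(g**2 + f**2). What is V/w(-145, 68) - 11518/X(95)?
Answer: 5759/86 - 36373*sqrt(25649)/25649 ≈ -160.15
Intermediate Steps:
w(g, f) = sqrt(f**2 + g**2)
X(A) = -77 - A (X(A) = -9 + (-68 - A) = -77 - A)
V/w(-145, 68) - 11518/X(95) = -36373/sqrt(68**2 + (-145)**2) - 11518/(-77 - 1*95) = -36373/sqrt(4624 + 21025) - 11518/(-77 - 95) = -36373*sqrt(25649)/25649 - 11518/(-172) = -36373*sqrt(25649)/25649 - 11518*(-1/172) = -36373*sqrt(25649)/25649 + 5759/86 = 5759/86 - 36373*sqrt(25649)/25649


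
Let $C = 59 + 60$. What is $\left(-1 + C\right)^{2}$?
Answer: $13924$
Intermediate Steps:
$C = 119$
$\left(-1 + C\right)^{2} = \left(-1 + 119\right)^{2} = 118^{2} = 13924$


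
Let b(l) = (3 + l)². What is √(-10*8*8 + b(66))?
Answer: √4121 ≈ 64.195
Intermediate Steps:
√(-10*8*8 + b(66)) = √(-10*8*8 + (3 + 66)²) = √(-80*8 + 69²) = √(-640 + 4761) = √4121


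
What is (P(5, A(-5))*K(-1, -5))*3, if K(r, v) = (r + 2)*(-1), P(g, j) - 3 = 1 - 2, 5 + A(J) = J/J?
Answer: -6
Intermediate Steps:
A(J) = -4 (A(J) = -5 + J/J = -5 + 1 = -4)
P(g, j) = 2 (P(g, j) = 3 + (1 - 2) = 3 - 1 = 2)
K(r, v) = -2 - r (K(r, v) = (2 + r)*(-1) = -2 - r)
(P(5, A(-5))*K(-1, -5))*3 = (2*(-2 - 1*(-1)))*3 = (2*(-2 + 1))*3 = (2*(-1))*3 = -2*3 = -6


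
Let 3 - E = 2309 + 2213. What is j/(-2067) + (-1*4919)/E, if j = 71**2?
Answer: -12612706/9340773 ≈ -1.3503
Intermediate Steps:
E = -4519 (E = 3 - (2309 + 2213) = 3 - 1*4522 = 3 - 4522 = -4519)
j = 5041
j/(-2067) + (-1*4919)/E = 5041/(-2067) - 1*4919/(-4519) = 5041*(-1/2067) - 4919*(-1/4519) = -5041/2067 + 4919/4519 = -12612706/9340773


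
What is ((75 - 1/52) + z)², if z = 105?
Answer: 87590881/2704 ≈ 32393.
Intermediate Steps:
((75 - 1/52) + z)² = ((75 - 1/52) + 105)² = (3899/52 + 105)² = (9359/52)² = 87590881/2704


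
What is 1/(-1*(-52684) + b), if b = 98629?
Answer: 1/151313 ≈ 6.6088e-6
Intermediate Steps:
1/(-1*(-52684) + b) = 1/(-1*(-52684) + 98629) = 1/(52684 + 98629) = 1/151313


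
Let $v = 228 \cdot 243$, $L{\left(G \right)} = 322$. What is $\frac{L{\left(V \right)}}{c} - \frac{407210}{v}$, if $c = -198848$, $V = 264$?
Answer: $- \frac{10123841771}{1377121824} \approx -7.3514$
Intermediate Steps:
$v = 55404$
$\frac{L{\left(V \right)}}{c} - \frac{407210}{v} = \frac{322}{-198848} - \frac{407210}{55404} = 322 \left(- \frac{1}{198848}\right) - \frac{203605}{27702} = - \frac{161}{99424} - \frac{203605}{27702} = - \frac{10123841771}{1377121824}$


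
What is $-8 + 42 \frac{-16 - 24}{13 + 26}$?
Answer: $- \frac{664}{13} \approx -51.077$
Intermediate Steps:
$-8 + 42 \frac{-16 - 24}{13 + 26} = -8 + 42 \left(- \frac{40}{39}\right) = -8 - \frac{560}{13} = - \frac{664}{13}$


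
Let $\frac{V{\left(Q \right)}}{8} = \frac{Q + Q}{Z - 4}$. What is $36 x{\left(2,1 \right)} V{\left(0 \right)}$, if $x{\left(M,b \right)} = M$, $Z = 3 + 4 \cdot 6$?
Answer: $0$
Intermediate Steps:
$Z = 27$ ($Z = 3 + 24 = 27$)
$V{\left(Q \right)} = \frac{16 Q}{23}$ ($V{\left(Q \right)} = 8 \frac{Q + Q}{27 - 4} = 8 \frac{2 Q}{23} = \frac{16 Q}{23}$)
$36 x{\left(2,1 \right)} V{\left(0 \right)} = 36 \cdot 2 \cdot \frac{16}{23} \cdot 0 = 72 \cdot 0 = 0$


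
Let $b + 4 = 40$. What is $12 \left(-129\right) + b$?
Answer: $-1512$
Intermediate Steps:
$b = 36$ ($b = -4 + 40 = 36$)
$12 \left(-129\right) + b = 12 \left(-129\right) + 36 = -1548 + 36 = -1512$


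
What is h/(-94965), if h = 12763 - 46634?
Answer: 33871/94965 ≈ 0.35667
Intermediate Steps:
h = -33871
h/(-94965) = -33871/(-94965) = -33871*(-1/94965) = 33871/94965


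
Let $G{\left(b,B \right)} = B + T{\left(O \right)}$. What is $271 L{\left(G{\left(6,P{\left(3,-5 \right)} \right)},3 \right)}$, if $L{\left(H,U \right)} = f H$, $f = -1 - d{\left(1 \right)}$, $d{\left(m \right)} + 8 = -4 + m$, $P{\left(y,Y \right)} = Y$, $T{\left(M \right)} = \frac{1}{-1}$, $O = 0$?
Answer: $-16260$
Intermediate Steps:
$T{\left(M \right)} = -1$
$G{\left(b,B \right)} = -1 + B$ ($G{\left(b,B \right)} = B - 1 = -1 + B$)
$d{\left(m \right)} = -12 + m$ ($d{\left(m \right)} = -8 + \left(-4 + m\right) = -12 + m$)
$f = 10$ ($f = -1 - \left(-12 + 1\right) = -1 - -11 = -1 + 11 = 10$)
$L{\left(H,U \right)} = 10 H$
$271 L{\left(G{\left(6,P{\left(3,-5 \right)} \right)},3 \right)} = 271 \cdot 10 \left(-1 - 5\right) = 271 \cdot 10 \left(-6\right) = 271 \left(-60\right) = -16260$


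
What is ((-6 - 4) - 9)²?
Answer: 361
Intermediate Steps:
((-6 - 4) - 9)² = (-10 - 9)² = (-19)² = 361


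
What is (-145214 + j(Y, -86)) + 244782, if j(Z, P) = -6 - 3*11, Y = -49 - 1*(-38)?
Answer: 99529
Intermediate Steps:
Y = -11 (Y = -49 + 38 = -11)
j(Z, P) = -39 (j(Z, P) = -6 - 33 = -39)
(-145214 + j(Y, -86)) + 244782 = (-145214 - 39) + 244782 = -145253 + 244782 = 99529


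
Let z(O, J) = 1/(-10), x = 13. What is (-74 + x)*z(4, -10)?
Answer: 61/10 ≈ 6.1000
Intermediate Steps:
z(O, J) = -1/10
(-74 + x)*z(4, -10) = (-74 + 13)*(-1/10) = -61*(-1/10) = 61/10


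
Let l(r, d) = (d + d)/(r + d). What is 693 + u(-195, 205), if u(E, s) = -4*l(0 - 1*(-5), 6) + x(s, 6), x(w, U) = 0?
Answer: 7575/11 ≈ 688.64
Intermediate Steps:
l(r, d) = 2*d/(d + r) (l(r, d) = (2*d)/(d + r) = 2*d/(d + r))
u(E, s) = -48/11 (u(E, s) = -8*6/(6 + (0 - 1*(-5))) + 0 = -8*6/(6 + (0 + 5)) + 0 = -8*6/(6 + 5) + 0 = -8*6/11 + 0 = -4*12/11 + 0 = -48/11 + 0 = -48/11)
693 + u(-195, 205) = 693 - 48/11 = 7575/11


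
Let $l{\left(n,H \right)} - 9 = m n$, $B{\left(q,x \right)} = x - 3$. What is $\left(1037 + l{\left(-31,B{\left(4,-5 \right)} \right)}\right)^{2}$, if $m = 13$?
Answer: $413449$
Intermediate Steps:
$B{\left(q,x \right)} = -3 + x$
$l{\left(n,H \right)} = 9 + 13 n$
$\left(1037 + l{\left(-31,B{\left(4,-5 \right)} \right)}\right)^{2} = \left(1037 + \left(9 + 13 \left(-31\right)\right)\right)^{2} = \left(1037 + \left(9 - 403\right)\right)^{2} = \left(1037 - 394\right)^{2} = 643^{2} = 413449$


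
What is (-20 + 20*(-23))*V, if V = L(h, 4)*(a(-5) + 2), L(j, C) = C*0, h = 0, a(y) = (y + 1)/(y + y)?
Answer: 0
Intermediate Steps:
a(y) = (1 + y)/(2*y) (a(y) = (1 + y)/((2*y)) = (1 + y)*(1/(2*y)) = (1 + y)/(2*y))
L(j, C) = 0
V = 0 (V = 0*((½)*(1 - 5)/(-5) + 2) = 0*((½)*(-⅕)*(-4) + 2) = 0*(⅖ + 2) = 0*(12/5) = 0)
(-20 + 20*(-23))*V = (-20 + 20*(-23))*0 = (-20 - 460)*0 = -480*0 = 0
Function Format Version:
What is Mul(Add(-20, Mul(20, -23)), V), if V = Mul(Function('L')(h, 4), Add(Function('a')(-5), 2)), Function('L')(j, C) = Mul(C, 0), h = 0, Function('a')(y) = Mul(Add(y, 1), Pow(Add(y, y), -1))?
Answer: 0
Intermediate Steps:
Function('a')(y) = Mul(Rational(1, 2), Pow(y, -1), Add(1, y)) (Function('a')(y) = Mul(Add(1, y), Pow(Mul(2, y), -1)) = Mul(Add(1, y), Mul(Rational(1, 2), Pow(y, -1))) = Mul(Rational(1, 2), Pow(y, -1), Add(1, y)))
Function('L')(j, C) = 0
V = 0 (V = Mul(0, Add(Mul(Rational(1, 2), Pow(-5, -1), Add(1, -5)), 2)) = Mul(0, Add(Mul(Rational(1, 2), Rational(-1, 5), -4), 2)) = Mul(0, Add(Rational(2, 5), 2)) = Mul(0, Rational(12, 5)) = 0)
Mul(Add(-20, Mul(20, -23)), V) = Mul(Add(-20, Mul(20, -23)), 0) = Mul(Add(-20, -460), 0) = Mul(-480, 0) = 0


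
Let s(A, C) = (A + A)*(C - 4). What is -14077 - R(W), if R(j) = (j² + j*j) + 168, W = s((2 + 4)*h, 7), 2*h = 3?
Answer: -20077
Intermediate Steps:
h = 3/2 (h = (½)*3 = 3/2 ≈ 1.5000)
s(A, C) = 2*A*(-4 + C) (s(A, C) = (2*A)*(-4 + C) = 2*A*(-4 + C))
W = 54 (W = 2*((2 + 4)*(3/2))*(-4 + 7) = 2*(6*(3/2))*3 = 2*9*3 = 54)
R(j) = 168 + 2*j² (R(j) = (j² + j²) + 168 = 2*j² + 168 = 168 + 2*j²)
-14077 - R(W) = -14077 - (168 + 2*54²) = -14077 - (168 + 2*2916) = -14077 - (168 + 5832) = -14077 - 1*6000 = -14077 - 6000 = -20077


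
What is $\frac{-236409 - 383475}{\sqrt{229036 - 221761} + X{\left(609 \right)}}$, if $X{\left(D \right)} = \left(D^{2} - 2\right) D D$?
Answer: $- \frac{14211044683058286}{3153424276843858567321} + \frac{516570 \sqrt{291}}{3153424276843858567321} \approx -4.5065 \cdot 10^{-6}$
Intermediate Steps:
$X{\left(D \right)} = D^{2} \left(-2 + D^{2}\right)$ ($X{\left(D \right)} = \left(-2 + D^{2}\right) D^{2} = D^{2} \left(-2 + D^{2}\right)$)
$\frac{-236409 - 383475}{\sqrt{229036 - 221761} + X{\left(609 \right)}} = \frac{-236409 - 383475}{\sqrt{229036 - 221761} + 609^{2} \left(-2 + 609^{2}\right)} = - \frac{619884}{\sqrt{7275} + 370881 \left(-2 + 370881\right)} = - \frac{619884}{5 \sqrt{291} + 370881 \cdot 370879} = - \frac{619884}{5 \sqrt{291} + 137551974399} = - \frac{619884}{137551974399 + 5 \sqrt{291}}$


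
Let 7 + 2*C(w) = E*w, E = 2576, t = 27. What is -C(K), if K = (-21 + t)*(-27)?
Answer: 417319/2 ≈ 2.0866e+5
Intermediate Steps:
K = -162 (K = (-21 + 27)*(-27) = 6*(-27) = -162)
C(w) = -7/2 + 1288*w (C(w) = -7/2 + (2576*w)/2 = -7/2 + 1288*w)
-C(K) = -(-7/2 + 1288*(-162)) = -(-7/2 - 208656) = -1*(-417319/2) = 417319/2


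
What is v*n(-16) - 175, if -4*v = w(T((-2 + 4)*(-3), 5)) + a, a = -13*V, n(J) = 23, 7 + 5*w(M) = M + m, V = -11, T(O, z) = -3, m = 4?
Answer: -19807/20 ≈ -990.35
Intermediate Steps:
w(M) = -⅗ + M/5 (w(M) = -7/5 + (M + 4)/5 = -7/5 + (4 + M)/5 = -7/5 + (⅘ + M/5) = -⅗ + M/5)
a = 143 (a = -13*(-11) = 143)
v = -709/20 (v = -((-⅗ + (⅕)*(-3)) + 143)/4 = -((-⅗ - ⅗) + 143)/4 = -(-6/5 + 143)/4 = -¼*709/5 = -709/20 ≈ -35.450)
v*n(-16) - 175 = -709/20*23 - 175 = -16307/20 - 175 = -19807/20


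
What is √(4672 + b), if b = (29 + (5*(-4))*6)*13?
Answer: √3489 ≈ 59.068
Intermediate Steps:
b = -1183 (b = (29 - 20*6)*13 = (29 - 120)*13 = -91*13 = -1183)
√(4672 + b) = √(4672 - 1183) = √3489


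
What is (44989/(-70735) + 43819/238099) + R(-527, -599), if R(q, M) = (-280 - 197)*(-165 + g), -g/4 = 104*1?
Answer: 666787872627837/2405990395 ≈ 2.7714e+5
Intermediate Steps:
g = -416 ≈ -416.00
R(q, M) = 277137 (R(q, M) = (-280 - 197)*(-165 - 416) = -477*(-581) = 277137)
(44989/(-70735) + 43819/238099) + R(-527, -599) = (44989/(-70735) + 43819/238099) + 277137 = (44989*(-1/70735) + 43819*(1/238099)) + 277137 = (-6427/10105 + 43819/238099) + 277137 = -1087471278/2405990395 + 277137 = 666787872627837/2405990395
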